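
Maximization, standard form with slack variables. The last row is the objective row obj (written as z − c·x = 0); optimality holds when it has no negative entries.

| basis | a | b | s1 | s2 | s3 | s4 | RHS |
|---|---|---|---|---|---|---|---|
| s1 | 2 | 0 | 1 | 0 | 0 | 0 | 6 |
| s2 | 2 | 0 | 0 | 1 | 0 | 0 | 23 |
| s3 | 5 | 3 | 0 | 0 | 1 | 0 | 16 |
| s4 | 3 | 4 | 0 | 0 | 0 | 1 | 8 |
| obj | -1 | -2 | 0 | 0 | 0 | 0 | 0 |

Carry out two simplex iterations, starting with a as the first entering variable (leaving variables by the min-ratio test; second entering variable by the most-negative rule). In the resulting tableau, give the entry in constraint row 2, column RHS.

Ratio test on column a — row 1: 6/2 = 3; row 2: 23/2 = 23/2; row 3: 16/5 = 16/5; row 4: 8/3 = 8/3. Minimum is 8/3 at row 4 (s4 leaves); pivot element 3.
Divide row 4 by 3; eliminate column a from the other rows.
Second iteration: most negative obj-row entry is -2/3 in column b, so b enters.
Ratio test on column b — row 1: entry -8/3 ≤ 0; row 2: entry -8/3 ≤ 0; row 3: entry -11/3 ≤ 0; row 4: (8/3)/(4/3) = 2. Minimum is 2 at row 4 (a leaves); pivot element 4/3.
Divide row 4 by 4/3; eliminate column b from the other rows.
After both pivots, the entry at constraint row 2, column RHS is 23.

23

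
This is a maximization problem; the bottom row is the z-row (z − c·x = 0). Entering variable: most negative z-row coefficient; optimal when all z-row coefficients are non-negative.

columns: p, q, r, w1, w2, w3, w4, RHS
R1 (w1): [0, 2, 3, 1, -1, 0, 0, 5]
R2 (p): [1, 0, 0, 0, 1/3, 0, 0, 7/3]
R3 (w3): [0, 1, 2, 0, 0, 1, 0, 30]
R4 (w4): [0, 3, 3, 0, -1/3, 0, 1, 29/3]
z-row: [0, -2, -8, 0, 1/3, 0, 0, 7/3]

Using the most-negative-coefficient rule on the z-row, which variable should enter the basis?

Negative z-row entries: q: -2, r: -8.
The most negative is -8 in column r, so r enters.

r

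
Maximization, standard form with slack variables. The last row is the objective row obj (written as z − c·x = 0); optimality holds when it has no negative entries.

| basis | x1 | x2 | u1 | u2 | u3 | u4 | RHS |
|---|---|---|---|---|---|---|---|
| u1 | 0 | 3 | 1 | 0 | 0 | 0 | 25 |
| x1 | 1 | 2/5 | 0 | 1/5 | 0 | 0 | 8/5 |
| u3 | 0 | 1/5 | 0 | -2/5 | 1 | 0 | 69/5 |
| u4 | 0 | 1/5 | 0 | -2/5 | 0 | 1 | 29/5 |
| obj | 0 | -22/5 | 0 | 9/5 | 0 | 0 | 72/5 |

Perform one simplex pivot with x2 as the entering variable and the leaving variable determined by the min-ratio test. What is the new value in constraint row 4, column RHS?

5

Ratio test on column x2 — row 1: 25/3 = 25/3; row 2: (8/5)/(2/5) = 4; row 3: (69/5)/(1/5) = 69; row 4: (29/5)/(1/5) = 29. Minimum is 4 at row 2 (x1 leaves); pivot element 2/5.
Divide row 2 by 2/5; eliminate column x2 from the other rows.
Row 4 update in column RHS: 29/5 − (1/5)·4 = 5.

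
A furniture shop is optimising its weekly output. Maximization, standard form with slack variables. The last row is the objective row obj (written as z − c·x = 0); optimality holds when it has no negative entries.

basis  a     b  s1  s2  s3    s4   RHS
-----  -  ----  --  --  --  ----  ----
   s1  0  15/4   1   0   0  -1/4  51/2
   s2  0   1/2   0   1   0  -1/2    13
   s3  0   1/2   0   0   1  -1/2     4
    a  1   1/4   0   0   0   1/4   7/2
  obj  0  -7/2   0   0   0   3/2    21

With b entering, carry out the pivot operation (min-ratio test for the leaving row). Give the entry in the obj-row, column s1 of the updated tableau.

14/15

Ratio test on column b — row 1: (51/2)/(15/4) = 34/5; row 2: 13/(1/2) = 26; row 3: 4/(1/2) = 8; row 4: (7/2)/(1/4) = 14. Minimum is 34/5 at row 1 (s1 leaves); pivot element 15/4.
Divide row 1 by 15/4; eliminate column b from the other rows.
obj-row update in column s1: 0 − (-7/2)·(4/15) = 14/15.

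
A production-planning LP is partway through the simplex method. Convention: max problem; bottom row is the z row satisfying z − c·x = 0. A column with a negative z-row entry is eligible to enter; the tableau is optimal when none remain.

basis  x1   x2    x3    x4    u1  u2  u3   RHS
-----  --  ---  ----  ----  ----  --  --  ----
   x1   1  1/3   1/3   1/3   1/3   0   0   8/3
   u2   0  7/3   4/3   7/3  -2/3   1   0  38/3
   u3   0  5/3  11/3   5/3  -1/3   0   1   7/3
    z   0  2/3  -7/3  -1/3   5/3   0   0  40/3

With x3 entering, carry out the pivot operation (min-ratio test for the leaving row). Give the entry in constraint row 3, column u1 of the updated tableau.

Ratio test on column x3 — row 1: (8/3)/(1/3) = 8; row 2: (38/3)/(4/3) = 19/2; row 3: (7/3)/(11/3) = 7/11. Minimum is 7/11 at row 3 (u3 leaves); pivot element 11/3.
Divide row 3 by 11/3; eliminate column x3 from the other rows.
In the new row 3, the u1 entry is the old entry divided by the pivot: (-1/3)/(11/3) = -1/11.

-1/11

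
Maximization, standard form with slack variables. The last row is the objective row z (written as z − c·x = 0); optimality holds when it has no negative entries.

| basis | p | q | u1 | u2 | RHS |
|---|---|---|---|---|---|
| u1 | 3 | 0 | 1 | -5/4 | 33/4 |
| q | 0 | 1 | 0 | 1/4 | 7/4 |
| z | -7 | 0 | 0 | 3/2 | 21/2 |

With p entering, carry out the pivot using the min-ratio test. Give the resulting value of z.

119/4

Ratio test on column p — row 1: (33/4)/3 = 11/4; row 2: entry 0 ≤ 0. Minimum is 11/4 at row 1 (u1 leaves); pivot element 3.
Pivot on row 1; the z-row RHS becomes 21/2 − (-7)·(11/4) = 119/4.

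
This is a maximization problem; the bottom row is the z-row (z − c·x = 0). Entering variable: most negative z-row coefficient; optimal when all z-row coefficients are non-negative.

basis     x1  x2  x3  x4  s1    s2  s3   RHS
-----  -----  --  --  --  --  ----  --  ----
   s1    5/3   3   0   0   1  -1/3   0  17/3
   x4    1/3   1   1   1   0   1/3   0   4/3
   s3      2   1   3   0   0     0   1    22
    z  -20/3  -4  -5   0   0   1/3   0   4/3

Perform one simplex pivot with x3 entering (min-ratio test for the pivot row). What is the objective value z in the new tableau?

8

Ratio test on column x3 — row 1: entry 0 ≤ 0; row 2: (4/3)/1 = 4/3; row 3: 22/3 = 22/3. Minimum is 4/3 at row 2 (x4 leaves); pivot element 1.
Pivot on row 2; the z-row RHS becomes 4/3 − (-5)·(4/3) = 8.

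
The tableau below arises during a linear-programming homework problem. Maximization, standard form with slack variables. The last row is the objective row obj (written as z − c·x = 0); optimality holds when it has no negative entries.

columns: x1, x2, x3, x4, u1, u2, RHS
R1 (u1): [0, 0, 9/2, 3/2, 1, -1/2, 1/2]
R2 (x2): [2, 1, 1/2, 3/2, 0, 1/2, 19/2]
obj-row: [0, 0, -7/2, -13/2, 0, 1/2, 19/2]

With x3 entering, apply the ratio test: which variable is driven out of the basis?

Column x3 entries and ratios — u1: (1/2)/(9/2) = 1/9; x2: (19/2)/(1/2) = 19.
Smallest ratio is 1/9 in the row of u1, so u1 leaves.

u1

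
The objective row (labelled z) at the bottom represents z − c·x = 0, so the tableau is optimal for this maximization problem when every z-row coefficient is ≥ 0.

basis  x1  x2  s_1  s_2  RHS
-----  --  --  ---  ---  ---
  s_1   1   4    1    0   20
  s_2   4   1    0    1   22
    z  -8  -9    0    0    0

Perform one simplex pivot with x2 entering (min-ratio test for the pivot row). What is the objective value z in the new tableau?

Ratio test on column x2 — row 1: 20/4 = 5; row 2: 22/1 = 22. Minimum is 5 at row 1 (s_1 leaves); pivot element 4.
Pivot on row 1; the z-row RHS becomes 0 − (-9)·5 = 45.

45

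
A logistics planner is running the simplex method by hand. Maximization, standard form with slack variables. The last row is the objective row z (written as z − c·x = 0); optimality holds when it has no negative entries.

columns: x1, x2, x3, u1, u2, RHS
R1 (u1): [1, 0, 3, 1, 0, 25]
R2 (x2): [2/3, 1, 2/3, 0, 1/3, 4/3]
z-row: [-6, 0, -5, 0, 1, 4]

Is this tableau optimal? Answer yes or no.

The z-row has a negative entry -6 in column x1, so it is not optimal.

no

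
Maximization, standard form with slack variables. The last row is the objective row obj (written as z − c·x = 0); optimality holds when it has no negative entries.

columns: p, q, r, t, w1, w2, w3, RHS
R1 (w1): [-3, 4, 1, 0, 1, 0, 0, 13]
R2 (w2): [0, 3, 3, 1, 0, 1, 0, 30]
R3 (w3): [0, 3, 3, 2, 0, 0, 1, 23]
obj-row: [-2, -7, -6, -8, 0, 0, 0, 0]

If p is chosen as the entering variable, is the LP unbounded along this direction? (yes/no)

Every constraint-row entry in column p is ≤ 0, so increasing p is unbounded.

yes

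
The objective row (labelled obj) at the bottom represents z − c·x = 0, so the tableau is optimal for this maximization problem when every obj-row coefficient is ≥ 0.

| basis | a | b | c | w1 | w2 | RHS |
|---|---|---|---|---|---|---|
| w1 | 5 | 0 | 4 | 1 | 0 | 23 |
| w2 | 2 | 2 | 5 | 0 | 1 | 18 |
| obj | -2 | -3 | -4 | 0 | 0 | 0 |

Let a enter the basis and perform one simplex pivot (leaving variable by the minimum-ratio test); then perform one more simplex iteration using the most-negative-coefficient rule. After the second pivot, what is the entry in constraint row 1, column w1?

1/5

Ratio test on column a — row 1: 23/5 = 23/5; row 2: 18/2 = 9. Minimum is 23/5 at row 1 (w1 leaves); pivot element 5.
Divide row 1 by 5; eliminate column a from the other rows.
Second iteration: most negative obj-row entry is -3 in column b, so b enters.
Ratio test on column b — row 1: entry 0 ≤ 0; row 2: (44/5)/2 = 22/5. Minimum is 22/5 at row 2 (w2 leaves); pivot element 2.
Divide row 2 by 2; eliminate column b from the other rows.
After both pivots, the entry at constraint row 1, column w1 is 1/5.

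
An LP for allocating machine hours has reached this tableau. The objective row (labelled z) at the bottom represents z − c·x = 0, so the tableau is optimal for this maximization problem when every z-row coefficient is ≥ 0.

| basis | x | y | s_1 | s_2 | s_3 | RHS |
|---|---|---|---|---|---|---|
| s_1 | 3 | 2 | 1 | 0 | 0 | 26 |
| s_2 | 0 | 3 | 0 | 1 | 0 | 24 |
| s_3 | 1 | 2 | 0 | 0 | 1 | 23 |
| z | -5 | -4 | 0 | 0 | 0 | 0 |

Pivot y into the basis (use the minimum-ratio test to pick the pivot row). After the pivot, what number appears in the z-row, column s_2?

4/3

Ratio test on column y — row 1: 26/2 = 13; row 2: 24/3 = 8; row 3: 23/2 = 23/2. Minimum is 8 at row 2 (s_2 leaves); pivot element 3.
Divide row 2 by 3; eliminate column y from the other rows.
z-row update in column s_2: 0 − (-4)·(1/3) = 4/3.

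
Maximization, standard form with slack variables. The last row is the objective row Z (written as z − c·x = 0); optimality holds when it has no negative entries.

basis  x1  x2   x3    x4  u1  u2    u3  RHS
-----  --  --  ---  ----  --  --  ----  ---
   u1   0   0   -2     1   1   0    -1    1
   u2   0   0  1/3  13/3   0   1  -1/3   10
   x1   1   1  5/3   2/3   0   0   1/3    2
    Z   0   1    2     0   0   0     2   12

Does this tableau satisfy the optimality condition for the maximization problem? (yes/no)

Every Z-row coefficient is ≥ 0, so the tableau is optimal.

yes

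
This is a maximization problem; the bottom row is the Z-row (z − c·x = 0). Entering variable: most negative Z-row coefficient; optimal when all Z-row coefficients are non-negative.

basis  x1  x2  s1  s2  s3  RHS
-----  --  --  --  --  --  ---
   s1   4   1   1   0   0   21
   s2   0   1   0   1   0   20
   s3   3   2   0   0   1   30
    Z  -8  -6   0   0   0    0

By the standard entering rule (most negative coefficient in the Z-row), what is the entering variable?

Negative Z-row entries: x1: -8, x2: -6.
The most negative is -8 in column x1, so x1 enters.

x1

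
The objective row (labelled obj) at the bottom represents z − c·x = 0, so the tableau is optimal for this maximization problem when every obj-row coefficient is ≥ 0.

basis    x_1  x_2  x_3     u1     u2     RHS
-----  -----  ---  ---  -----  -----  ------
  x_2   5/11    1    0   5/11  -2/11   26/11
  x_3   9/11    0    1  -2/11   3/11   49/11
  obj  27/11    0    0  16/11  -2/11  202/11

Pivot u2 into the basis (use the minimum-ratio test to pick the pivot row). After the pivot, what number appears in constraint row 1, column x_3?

Ratio test on column u2 — row 1: entry -2/11 ≤ 0; row 2: (49/11)/(3/11) = 49/3. Minimum is 49/3 at row 2 (x_3 leaves); pivot element 3/11.
Divide row 2 by 3/11; eliminate column u2 from the other rows.
Row 1 update in column x_3: 0 − (-2/11)·(11/3) = 2/3.

2/3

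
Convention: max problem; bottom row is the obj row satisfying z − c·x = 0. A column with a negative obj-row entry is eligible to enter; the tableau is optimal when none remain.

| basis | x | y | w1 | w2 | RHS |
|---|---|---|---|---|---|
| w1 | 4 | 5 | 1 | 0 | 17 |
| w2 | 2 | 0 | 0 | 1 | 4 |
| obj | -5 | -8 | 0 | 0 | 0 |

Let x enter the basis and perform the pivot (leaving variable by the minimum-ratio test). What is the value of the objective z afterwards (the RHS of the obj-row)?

10

Ratio test on column x — row 1: 17/4 = 17/4; row 2: 4/2 = 2. Minimum is 2 at row 2 (w2 leaves); pivot element 2.
Pivot on row 2; the obj-row RHS becomes 0 − (-5)·2 = 10.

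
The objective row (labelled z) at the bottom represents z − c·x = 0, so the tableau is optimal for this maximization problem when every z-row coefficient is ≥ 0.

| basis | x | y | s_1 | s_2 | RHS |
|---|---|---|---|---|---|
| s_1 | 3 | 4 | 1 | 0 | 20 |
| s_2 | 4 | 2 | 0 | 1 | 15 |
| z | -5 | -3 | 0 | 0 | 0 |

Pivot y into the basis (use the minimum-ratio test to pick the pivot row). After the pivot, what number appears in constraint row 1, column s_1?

Ratio test on column y — row 1: 20/4 = 5; row 2: 15/2 = 15/2. Minimum is 5 at row 1 (s_1 leaves); pivot element 4.
Divide row 1 by 4; eliminate column y from the other rows.
In the new row 1, the s_1 entry is the old entry divided by the pivot: 1/4 = 1/4.

1/4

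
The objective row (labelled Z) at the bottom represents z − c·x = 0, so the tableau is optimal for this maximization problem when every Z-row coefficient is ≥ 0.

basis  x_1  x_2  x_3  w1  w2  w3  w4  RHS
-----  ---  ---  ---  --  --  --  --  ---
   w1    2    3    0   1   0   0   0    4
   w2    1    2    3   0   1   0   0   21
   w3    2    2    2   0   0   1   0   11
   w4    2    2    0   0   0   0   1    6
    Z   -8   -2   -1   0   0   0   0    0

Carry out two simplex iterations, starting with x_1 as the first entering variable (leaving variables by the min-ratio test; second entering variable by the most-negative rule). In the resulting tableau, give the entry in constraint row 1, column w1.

1/2

Ratio test on column x_1 — row 1: 4/2 = 2; row 2: 21/1 = 21; row 3: 11/2 = 11/2; row 4: 6/2 = 3. Minimum is 2 at row 1 (w1 leaves); pivot element 2.
Divide row 1 by 2; eliminate column x_1 from the other rows.
Second iteration: most negative Z-row entry is -1 in column x_3, so x_3 enters.
Ratio test on column x_3 — row 1: entry 0 ≤ 0; row 2: 19/3 = 19/3; row 3: 7/2 = 7/2; row 4: entry 0 ≤ 0. Minimum is 7/2 at row 3 (w3 leaves); pivot element 2.
Divide row 3 by 2; eliminate column x_3 from the other rows.
After both pivots, the entry at constraint row 1, column w1 is 1/2.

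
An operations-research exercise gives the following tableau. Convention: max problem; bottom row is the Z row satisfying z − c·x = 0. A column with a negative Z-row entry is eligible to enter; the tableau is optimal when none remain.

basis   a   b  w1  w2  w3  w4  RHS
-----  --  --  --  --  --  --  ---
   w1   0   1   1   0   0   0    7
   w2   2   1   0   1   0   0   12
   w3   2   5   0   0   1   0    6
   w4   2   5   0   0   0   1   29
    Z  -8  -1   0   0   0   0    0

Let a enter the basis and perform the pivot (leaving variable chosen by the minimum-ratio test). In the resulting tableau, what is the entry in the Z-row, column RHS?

Ratio test on column a — row 1: entry 0 ≤ 0; row 2: 12/2 = 6; row 3: 6/2 = 3; row 4: 29/2 = 29/2. Minimum is 3 at row 3 (w3 leaves); pivot element 2.
Divide row 3 by 2; eliminate column a from the other rows.
Z-row update in column RHS: 0 − (-8)·3 = 24.

24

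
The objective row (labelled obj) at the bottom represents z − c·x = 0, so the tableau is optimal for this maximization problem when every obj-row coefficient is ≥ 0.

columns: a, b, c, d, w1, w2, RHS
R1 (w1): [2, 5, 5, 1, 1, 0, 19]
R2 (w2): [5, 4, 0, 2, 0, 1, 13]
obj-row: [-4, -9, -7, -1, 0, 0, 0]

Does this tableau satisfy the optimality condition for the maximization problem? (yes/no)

The obj-row has a negative entry -9 in column b, so it is not optimal.

no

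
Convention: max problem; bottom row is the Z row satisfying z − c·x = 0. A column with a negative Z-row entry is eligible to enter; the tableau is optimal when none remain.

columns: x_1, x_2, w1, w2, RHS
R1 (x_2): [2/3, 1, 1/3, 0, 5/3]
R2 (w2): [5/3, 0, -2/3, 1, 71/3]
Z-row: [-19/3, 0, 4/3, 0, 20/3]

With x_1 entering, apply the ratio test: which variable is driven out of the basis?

Column x_1 entries and ratios — x_2: (5/3)/(2/3) = 5/2; w2: (71/3)/(5/3) = 71/5.
Smallest ratio is 5/2 in the row of x_2, so x_2 leaves.

x_2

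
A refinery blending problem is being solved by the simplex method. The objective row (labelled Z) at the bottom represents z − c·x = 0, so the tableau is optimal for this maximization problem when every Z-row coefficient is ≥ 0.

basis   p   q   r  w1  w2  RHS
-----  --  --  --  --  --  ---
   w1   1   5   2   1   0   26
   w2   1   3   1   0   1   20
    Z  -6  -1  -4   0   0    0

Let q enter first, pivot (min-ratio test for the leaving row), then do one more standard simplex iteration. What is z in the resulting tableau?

Ratio test on column q — row 1: 26/5 = 26/5; row 2: 20/3 = 20/3. Minimum is 26/5 at row 1 (w1 leaves); pivot element 5.
Pivot on row 1; the Z-row RHS becomes 0 − (-1)·(26/5) = 26/5.
Next entering variable (most negative Z-row entry -29/5): p.
Ratio test on column p — row 1: (26/5)/(1/5) = 26; row 2: (22/5)/(2/5) = 11. Minimum is 11 at row 2 (w2 leaves); pivot element 2/5.
After the second pivot the Z-row RHS is 26/5 − (-29/5)·11 = 69.

69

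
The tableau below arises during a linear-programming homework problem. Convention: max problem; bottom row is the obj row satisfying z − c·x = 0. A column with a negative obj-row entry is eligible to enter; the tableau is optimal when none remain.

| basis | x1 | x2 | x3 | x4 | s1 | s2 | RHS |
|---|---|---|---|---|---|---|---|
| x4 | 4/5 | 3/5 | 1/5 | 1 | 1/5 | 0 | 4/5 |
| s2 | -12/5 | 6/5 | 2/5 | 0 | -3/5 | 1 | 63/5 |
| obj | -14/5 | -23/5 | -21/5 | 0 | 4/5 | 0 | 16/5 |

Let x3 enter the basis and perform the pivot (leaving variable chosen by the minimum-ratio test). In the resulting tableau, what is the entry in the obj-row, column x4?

21

Ratio test on column x3 — row 1: (4/5)/(1/5) = 4; row 2: (63/5)/(2/5) = 63/2. Minimum is 4 at row 1 (x4 leaves); pivot element 1/5.
Divide row 1 by 1/5; eliminate column x3 from the other rows.
obj-row update in column x4: 0 − (-21/5)·5 = 21.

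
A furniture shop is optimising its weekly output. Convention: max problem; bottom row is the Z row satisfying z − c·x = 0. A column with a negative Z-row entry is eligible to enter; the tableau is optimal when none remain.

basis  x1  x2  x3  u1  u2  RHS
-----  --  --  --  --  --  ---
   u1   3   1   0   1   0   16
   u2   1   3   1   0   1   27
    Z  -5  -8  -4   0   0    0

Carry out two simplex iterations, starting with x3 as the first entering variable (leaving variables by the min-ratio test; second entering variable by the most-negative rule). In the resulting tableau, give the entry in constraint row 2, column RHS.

Ratio test on column x3 — row 1: entry 0 ≤ 0; row 2: 27/1 = 27. Minimum is 27 at row 2 (u2 leaves); pivot element 1.
Divide row 2 by 1; eliminate column x3 from the other rows.
Second iteration: most negative Z-row entry is -1 in column x1, so x1 enters.
Ratio test on column x1 — row 1: 16/3 = 16/3; row 2: 27/1 = 27. Minimum is 16/3 at row 1 (u1 leaves); pivot element 3.
Divide row 1 by 3; eliminate column x1 from the other rows.
After both pivots, the entry at constraint row 2, column RHS is 65/3.

65/3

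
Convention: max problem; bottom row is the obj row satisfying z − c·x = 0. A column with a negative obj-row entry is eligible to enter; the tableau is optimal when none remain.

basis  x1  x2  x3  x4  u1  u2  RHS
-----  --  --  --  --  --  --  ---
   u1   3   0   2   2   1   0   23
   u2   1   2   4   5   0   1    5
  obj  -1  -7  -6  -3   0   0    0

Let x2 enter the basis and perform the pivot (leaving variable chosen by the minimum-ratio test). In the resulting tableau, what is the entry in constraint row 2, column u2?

1/2

Ratio test on column x2 — row 1: entry 0 ≤ 0; row 2: 5/2 = 5/2. Minimum is 5/2 at row 2 (u2 leaves); pivot element 2.
Divide row 2 by 2; eliminate column x2 from the other rows.
In the new row 2, the u2 entry is the old entry divided by the pivot: 1/2 = 1/2.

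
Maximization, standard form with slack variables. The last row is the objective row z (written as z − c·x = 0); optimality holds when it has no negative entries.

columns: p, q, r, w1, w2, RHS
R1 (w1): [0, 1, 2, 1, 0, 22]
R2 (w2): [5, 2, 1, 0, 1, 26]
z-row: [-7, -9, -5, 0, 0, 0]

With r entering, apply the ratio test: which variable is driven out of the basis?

w1

Column r entries and ratios — w1: 22/2 = 11; w2: 26/1 = 26.
Smallest ratio is 11 in the row of w1, so w1 leaves.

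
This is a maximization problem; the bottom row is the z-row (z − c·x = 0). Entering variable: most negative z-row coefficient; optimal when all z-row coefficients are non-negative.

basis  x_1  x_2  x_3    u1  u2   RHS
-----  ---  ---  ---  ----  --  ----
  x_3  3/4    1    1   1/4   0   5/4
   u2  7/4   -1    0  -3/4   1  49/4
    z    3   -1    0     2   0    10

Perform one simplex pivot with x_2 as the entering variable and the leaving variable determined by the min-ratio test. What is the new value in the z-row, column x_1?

15/4

Ratio test on column x_2 — row 1: (5/4)/1 = 5/4; row 2: entry -1 ≤ 0. Minimum is 5/4 at row 1 (x_3 leaves); pivot element 1.
Divide row 1 by 1; eliminate column x_2 from the other rows.
z-row update in column x_1: 3 − (-1)·(3/4) = 15/4.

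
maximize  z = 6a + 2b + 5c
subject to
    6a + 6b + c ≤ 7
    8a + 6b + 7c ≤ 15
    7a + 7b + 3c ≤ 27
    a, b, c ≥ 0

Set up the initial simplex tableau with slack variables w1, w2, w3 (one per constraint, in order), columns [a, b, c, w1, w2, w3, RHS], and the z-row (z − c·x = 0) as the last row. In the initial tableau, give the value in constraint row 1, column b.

6

Constraint 1 has coefficient 6 on b.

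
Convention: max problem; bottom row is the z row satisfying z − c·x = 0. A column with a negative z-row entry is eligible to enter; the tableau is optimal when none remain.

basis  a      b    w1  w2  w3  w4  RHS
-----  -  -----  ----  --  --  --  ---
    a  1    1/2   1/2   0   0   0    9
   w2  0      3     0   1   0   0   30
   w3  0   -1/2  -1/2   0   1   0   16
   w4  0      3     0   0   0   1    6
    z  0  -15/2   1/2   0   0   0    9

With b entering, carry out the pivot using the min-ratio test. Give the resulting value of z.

24

Ratio test on column b — row 1: 9/(1/2) = 18; row 2: 30/3 = 10; row 3: entry -1/2 ≤ 0; row 4: 6/3 = 2. Minimum is 2 at row 4 (w4 leaves); pivot element 3.
Pivot on row 4; the z-row RHS becomes 9 − (-15/2)·2 = 24.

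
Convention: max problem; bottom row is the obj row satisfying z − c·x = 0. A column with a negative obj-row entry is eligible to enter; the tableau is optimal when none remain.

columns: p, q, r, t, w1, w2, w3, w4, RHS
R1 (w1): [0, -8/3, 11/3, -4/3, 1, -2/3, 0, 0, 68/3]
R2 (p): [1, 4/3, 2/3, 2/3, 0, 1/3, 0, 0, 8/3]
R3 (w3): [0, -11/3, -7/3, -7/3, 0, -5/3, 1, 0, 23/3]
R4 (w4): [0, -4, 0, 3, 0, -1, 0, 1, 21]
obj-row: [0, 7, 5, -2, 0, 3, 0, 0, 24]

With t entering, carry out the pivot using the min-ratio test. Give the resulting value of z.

Ratio test on column t — row 1: entry -4/3 ≤ 0; row 2: (8/3)/(2/3) = 4; row 3: entry -7/3 ≤ 0; row 4: 21/3 = 7. Minimum is 4 at row 2 (p leaves); pivot element 2/3.
Pivot on row 2; the obj-row RHS becomes 24 − (-2)·4 = 32.

32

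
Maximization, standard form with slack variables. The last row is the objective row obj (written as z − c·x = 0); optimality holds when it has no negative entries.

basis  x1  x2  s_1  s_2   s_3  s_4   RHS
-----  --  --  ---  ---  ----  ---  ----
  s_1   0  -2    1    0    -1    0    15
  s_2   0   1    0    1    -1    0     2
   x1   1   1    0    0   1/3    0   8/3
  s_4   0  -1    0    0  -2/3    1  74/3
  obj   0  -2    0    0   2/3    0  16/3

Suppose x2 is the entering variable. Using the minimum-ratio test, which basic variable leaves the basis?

s_2

Column x2 entries and ratios — s_1: -2 ≤ 0, skip; s_2: 2/1 = 2; x1: (8/3)/1 = 8/3; s_4: -1 ≤ 0, skip.
Smallest ratio is 2 in the row of s_2, so s_2 leaves.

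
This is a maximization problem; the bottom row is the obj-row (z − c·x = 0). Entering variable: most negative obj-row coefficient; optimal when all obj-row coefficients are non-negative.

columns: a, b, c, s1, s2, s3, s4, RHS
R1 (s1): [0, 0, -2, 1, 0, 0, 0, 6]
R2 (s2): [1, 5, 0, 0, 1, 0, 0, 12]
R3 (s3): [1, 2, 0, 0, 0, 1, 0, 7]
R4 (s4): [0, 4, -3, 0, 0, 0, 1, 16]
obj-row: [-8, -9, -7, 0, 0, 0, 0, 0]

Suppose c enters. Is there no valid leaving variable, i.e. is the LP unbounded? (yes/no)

yes

Every constraint-row entry in column c is ≤ 0, so increasing c is unbounded.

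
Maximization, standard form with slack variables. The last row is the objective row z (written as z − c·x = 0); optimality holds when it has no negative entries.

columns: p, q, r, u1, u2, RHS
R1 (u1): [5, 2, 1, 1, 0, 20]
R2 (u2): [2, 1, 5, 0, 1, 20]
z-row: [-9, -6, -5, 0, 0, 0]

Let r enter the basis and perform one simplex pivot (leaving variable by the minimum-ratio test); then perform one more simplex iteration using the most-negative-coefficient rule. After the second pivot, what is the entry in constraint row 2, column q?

1/23

Ratio test on column r — row 1: 20/1 = 20; row 2: 20/5 = 4. Minimum is 4 at row 2 (u2 leaves); pivot element 5.
Divide row 2 by 5; eliminate column r from the other rows.
Second iteration: most negative z-row entry is -7 in column p, so p enters.
Ratio test on column p — row 1: 16/(23/5) = 80/23; row 2: 4/(2/5) = 10. Minimum is 80/23 at row 1 (u1 leaves); pivot element 23/5.
Divide row 1 by 23/5; eliminate column p from the other rows.
After both pivots, the entry at constraint row 2, column q is 1/23.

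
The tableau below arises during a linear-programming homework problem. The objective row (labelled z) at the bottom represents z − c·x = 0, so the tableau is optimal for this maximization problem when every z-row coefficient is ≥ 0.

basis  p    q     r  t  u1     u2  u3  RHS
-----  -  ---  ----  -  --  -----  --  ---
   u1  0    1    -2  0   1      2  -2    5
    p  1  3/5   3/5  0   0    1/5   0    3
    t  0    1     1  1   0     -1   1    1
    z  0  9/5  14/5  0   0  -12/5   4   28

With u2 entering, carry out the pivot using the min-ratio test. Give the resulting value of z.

34

Ratio test on column u2 — row 1: 5/2 = 5/2; row 2: 3/(1/5) = 15; row 3: entry -1 ≤ 0. Minimum is 5/2 at row 1 (u1 leaves); pivot element 2.
Pivot on row 1; the z-row RHS becomes 28 − (-12/5)·(5/2) = 34.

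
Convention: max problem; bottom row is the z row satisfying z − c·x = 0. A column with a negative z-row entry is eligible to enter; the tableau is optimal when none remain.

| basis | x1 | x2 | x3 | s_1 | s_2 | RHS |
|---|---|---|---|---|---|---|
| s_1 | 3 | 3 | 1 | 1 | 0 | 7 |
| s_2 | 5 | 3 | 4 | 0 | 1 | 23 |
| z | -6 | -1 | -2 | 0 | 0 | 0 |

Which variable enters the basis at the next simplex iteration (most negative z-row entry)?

x1

Negative z-row entries: x1: -6, x2: -1, x3: -2.
The most negative is -6 in column x1, so x1 enters.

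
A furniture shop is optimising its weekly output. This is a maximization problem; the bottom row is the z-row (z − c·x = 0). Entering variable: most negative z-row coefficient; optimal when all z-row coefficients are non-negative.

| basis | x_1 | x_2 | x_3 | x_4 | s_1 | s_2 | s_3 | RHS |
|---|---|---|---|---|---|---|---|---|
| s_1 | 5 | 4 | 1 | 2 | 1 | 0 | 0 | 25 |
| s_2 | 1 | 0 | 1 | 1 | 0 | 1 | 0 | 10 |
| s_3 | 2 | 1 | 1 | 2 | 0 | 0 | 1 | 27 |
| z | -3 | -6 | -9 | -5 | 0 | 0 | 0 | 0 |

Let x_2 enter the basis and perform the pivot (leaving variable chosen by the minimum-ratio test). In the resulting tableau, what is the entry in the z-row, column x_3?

Ratio test on column x_2 — row 1: 25/4 = 25/4; row 2: entry 0 ≤ 0; row 3: 27/1 = 27. Minimum is 25/4 at row 1 (s_1 leaves); pivot element 4.
Divide row 1 by 4; eliminate column x_2 from the other rows.
z-row update in column x_3: -9 − (-6)·(1/4) = -15/2.

-15/2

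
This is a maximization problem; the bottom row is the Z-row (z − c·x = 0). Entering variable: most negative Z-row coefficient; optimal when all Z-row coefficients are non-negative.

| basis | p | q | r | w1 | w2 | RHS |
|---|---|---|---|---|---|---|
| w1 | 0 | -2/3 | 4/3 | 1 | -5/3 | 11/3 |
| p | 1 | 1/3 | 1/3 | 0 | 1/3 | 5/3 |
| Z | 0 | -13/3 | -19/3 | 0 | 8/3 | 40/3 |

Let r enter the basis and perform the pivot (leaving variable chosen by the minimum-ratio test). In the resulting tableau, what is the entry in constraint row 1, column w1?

Ratio test on column r — row 1: (11/3)/(4/3) = 11/4; row 2: (5/3)/(1/3) = 5. Minimum is 11/4 at row 1 (w1 leaves); pivot element 4/3.
Divide row 1 by 4/3; eliminate column r from the other rows.
In the new row 1, the w1 entry is the old entry divided by the pivot: 1/(4/3) = 3/4.

3/4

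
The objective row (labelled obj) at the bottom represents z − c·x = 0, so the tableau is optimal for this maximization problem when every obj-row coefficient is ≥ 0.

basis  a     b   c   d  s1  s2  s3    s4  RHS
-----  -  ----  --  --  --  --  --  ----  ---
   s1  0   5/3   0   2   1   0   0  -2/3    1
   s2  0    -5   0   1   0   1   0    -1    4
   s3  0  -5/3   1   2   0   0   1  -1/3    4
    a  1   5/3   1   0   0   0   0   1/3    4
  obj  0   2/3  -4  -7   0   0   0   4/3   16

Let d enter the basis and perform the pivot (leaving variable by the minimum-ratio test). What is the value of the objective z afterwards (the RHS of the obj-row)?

Ratio test on column d — row 1: 1/2 = 1/2; row 2: 4/1 = 4; row 3: 4/2 = 2; row 4: entry 0 ≤ 0. Minimum is 1/2 at row 1 (s1 leaves); pivot element 2.
Pivot on row 1; the obj-row RHS becomes 16 − (-7)·(1/2) = 39/2.

39/2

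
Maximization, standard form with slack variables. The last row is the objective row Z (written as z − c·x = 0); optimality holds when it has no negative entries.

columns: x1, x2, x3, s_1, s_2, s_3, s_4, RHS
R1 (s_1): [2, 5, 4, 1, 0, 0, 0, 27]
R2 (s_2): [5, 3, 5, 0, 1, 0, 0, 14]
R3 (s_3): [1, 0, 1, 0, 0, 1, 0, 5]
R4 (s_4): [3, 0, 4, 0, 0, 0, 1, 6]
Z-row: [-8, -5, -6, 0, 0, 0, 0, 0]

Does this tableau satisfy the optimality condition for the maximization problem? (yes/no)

no

The Z-row has a negative entry -8 in column x1, so it is not optimal.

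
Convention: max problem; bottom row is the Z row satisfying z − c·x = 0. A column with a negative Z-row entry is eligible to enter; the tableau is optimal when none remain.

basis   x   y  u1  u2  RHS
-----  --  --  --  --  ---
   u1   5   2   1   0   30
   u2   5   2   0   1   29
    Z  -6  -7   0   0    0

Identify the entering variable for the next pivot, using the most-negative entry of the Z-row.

Negative Z-row entries: x: -6, y: -7.
The most negative is -7 in column y, so y enters.

y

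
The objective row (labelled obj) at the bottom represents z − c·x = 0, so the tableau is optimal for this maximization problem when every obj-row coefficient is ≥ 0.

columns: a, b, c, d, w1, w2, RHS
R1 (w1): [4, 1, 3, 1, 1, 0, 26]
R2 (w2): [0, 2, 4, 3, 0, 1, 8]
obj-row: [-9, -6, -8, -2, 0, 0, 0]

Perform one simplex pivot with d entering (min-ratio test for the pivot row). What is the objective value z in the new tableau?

Ratio test on column d — row 1: 26/1 = 26; row 2: 8/3 = 8/3. Minimum is 8/3 at row 2 (w2 leaves); pivot element 3.
Pivot on row 2; the obj-row RHS becomes 0 − (-2)·(8/3) = 16/3.

16/3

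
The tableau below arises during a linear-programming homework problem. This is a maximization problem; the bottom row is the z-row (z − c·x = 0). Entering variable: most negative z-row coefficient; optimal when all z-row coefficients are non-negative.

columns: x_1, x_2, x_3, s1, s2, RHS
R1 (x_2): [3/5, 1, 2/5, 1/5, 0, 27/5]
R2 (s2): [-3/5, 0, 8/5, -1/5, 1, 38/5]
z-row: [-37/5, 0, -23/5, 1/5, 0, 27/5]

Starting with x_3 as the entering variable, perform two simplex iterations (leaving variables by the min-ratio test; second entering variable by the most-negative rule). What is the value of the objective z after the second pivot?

Ratio test on column x_3 — row 1: (27/5)/(2/5) = 27/2; row 2: (38/5)/(8/5) = 19/4. Minimum is 19/4 at row 2 (s2 leaves); pivot element 8/5.
Pivot on row 2; the z-row RHS becomes 27/5 − (-23/5)·(19/4) = 109/4.
Next entering variable (most negative z-row entry -73/8): x_1.
Ratio test on column x_1 — row 1: (7/2)/(3/4) = 14/3; row 2: entry -3/8 ≤ 0. Minimum is 14/3 at row 1 (x_2 leaves); pivot element 3/4.
After the second pivot the z-row RHS is 109/4 − (-73/8)·(14/3) = 419/6.

419/6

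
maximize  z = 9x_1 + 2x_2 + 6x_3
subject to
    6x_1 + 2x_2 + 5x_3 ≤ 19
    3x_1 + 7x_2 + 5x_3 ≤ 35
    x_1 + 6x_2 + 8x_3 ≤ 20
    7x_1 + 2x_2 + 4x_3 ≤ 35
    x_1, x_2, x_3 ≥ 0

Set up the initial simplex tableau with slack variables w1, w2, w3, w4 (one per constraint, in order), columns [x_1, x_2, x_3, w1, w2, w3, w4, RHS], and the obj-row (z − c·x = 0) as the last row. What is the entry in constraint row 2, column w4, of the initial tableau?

0

Slack w4 belongs to constraint 4; its column is the unit vector e_4, so the entry in row 2 is 0.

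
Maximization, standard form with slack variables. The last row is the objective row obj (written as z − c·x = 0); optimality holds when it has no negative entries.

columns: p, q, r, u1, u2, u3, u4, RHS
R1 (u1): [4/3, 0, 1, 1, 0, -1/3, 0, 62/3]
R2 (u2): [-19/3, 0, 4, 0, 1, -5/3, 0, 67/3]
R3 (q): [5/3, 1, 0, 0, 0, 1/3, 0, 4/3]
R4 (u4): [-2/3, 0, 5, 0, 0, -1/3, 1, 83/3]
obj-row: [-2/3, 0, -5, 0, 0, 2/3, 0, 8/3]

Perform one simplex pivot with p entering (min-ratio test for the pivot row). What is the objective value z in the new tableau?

16/5

Ratio test on column p — row 1: (62/3)/(4/3) = 31/2; row 2: entry -19/3 ≤ 0; row 3: (4/3)/(5/3) = 4/5; row 4: entry -2/3 ≤ 0. Minimum is 4/5 at row 3 (q leaves); pivot element 5/3.
Pivot on row 3; the obj-row RHS becomes 8/3 − (-2/3)·(4/5) = 16/5.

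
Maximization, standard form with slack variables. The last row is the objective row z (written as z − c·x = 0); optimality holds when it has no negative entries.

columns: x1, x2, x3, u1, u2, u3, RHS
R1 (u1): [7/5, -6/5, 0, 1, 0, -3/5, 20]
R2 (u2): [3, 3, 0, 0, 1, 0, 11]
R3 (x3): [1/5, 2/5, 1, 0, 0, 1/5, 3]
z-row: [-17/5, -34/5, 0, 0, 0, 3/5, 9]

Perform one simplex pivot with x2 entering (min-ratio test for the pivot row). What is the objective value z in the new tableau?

509/15

Ratio test on column x2 — row 1: entry -6/5 ≤ 0; row 2: 11/3 = 11/3; row 3: 3/(2/5) = 15/2. Minimum is 11/3 at row 2 (u2 leaves); pivot element 3.
Pivot on row 2; the z-row RHS becomes 9 − (-34/5)·(11/3) = 509/15.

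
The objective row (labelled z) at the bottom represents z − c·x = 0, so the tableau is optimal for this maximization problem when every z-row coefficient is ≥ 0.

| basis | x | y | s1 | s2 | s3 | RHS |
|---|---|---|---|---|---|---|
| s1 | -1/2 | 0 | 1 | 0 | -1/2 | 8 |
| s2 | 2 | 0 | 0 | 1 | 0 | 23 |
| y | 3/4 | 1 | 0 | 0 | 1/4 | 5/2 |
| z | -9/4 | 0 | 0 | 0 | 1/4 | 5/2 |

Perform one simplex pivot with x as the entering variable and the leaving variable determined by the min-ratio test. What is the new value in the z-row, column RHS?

Ratio test on column x — row 1: entry -1/2 ≤ 0; row 2: 23/2 = 23/2; row 3: (5/2)/(3/4) = 10/3. Minimum is 10/3 at row 3 (y leaves); pivot element 3/4.
Divide row 3 by 3/4; eliminate column x from the other rows.
z-row update in column RHS: 5/2 − (-9/4)·(10/3) = 10.

10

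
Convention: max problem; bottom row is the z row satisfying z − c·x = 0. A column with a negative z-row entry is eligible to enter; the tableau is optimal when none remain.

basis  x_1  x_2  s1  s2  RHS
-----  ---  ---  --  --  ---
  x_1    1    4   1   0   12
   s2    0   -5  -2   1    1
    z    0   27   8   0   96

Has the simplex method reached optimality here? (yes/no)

yes

Every z-row coefficient is ≥ 0, so the tableau is optimal.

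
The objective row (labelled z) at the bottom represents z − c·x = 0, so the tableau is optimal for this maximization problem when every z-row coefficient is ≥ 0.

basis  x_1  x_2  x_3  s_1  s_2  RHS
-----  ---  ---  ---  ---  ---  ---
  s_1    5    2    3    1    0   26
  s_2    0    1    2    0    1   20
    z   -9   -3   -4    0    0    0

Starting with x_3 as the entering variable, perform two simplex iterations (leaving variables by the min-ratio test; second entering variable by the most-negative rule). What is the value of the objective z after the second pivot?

Ratio test on column x_3 — row 1: 26/3 = 26/3; row 2: 20/2 = 10. Minimum is 26/3 at row 1 (s_1 leaves); pivot element 3.
Pivot on row 1; the z-row RHS becomes 0 − (-4)·(26/3) = 104/3.
Next entering variable (most negative z-row entry -7/3): x_1.
Ratio test on column x_1 — row 1: (26/3)/(5/3) = 26/5; row 2: entry -10/3 ≤ 0. Minimum is 26/5 at row 1 (x_3 leaves); pivot element 5/3.
After the second pivot the z-row RHS is 104/3 − (-7/3)·(26/5) = 234/5.

234/5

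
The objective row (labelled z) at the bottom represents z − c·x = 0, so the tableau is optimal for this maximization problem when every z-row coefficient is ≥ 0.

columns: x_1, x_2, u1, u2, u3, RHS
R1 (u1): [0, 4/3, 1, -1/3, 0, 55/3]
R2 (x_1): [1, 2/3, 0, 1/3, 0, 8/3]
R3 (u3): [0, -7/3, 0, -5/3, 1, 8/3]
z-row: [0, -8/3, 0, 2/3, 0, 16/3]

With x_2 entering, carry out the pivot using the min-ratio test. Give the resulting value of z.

16

Ratio test on column x_2 — row 1: (55/3)/(4/3) = 55/4; row 2: (8/3)/(2/3) = 4; row 3: entry -7/3 ≤ 0. Minimum is 4 at row 2 (x_1 leaves); pivot element 2/3.
Pivot on row 2; the z-row RHS becomes 16/3 − (-8/3)·4 = 16.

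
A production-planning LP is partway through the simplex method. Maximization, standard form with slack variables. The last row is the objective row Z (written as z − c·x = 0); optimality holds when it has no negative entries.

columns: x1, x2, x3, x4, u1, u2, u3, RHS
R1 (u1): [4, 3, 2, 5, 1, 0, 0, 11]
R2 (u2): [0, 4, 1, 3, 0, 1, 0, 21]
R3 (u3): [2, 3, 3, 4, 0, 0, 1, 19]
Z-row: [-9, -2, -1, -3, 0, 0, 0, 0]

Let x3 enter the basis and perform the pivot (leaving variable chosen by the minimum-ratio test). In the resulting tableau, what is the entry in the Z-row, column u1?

1/2

Ratio test on column x3 — row 1: 11/2 = 11/2; row 2: 21/1 = 21; row 3: 19/3 = 19/3. Minimum is 11/2 at row 1 (u1 leaves); pivot element 2.
Divide row 1 by 2; eliminate column x3 from the other rows.
Z-row update in column u1: 0 − (-1)·(1/2) = 1/2.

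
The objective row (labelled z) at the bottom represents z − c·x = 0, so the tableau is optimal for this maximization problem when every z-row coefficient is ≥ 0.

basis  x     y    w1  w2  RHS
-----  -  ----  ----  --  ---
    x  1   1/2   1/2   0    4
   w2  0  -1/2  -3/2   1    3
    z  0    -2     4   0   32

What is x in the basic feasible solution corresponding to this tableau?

4

x is basic (row 1); its value is the RHS of that row, 4.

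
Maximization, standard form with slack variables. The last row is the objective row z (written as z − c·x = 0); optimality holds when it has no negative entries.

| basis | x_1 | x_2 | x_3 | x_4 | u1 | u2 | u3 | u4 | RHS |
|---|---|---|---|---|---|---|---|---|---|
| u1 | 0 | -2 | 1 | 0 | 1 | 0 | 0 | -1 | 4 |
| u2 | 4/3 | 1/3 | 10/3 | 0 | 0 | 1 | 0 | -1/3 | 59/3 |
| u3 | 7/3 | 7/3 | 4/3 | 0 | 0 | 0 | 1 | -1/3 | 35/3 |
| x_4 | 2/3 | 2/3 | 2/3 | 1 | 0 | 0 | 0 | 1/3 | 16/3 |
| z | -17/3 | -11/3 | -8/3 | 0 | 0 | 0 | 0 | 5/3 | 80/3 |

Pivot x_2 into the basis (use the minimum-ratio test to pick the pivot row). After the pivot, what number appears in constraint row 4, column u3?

-2/7

Ratio test on column x_2 — row 1: entry -2 ≤ 0; row 2: (59/3)/(1/3) = 59; row 3: (35/3)/(7/3) = 5; row 4: (16/3)/(2/3) = 8. Minimum is 5 at row 3 (u3 leaves); pivot element 7/3.
Divide row 3 by 7/3; eliminate column x_2 from the other rows.
Row 4 update in column u3: 0 − (2/3)·(3/7) = -2/7.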